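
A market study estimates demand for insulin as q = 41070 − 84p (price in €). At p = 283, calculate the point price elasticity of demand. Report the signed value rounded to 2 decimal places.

dq/dp = −84. At p = 283, q = 41070 − 84(283) = 17298.
Ed = (dq/dp)·(p/q) = −84 × (283/17298) = -1.3742…

-1.37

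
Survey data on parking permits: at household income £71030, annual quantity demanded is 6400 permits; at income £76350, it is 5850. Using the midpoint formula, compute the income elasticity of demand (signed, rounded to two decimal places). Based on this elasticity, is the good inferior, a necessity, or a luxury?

%ΔQ = (5850 − 6400)/[( 6400 + 5850)/2] = -550/6125 = -0.089795…
%ΔIncome = (76350 − 71030)/[( 71030 + 76350)/2] = 5320/73690 = 0.072194…
E_income = (-550/6125) / (5320/73690) = -1.2438…
E_income < 0 ⇒ inferior good.

-1.24; inferior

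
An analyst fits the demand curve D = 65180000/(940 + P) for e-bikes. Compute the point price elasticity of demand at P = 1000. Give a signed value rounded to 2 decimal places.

dD/dP = −65180000/(940 + P)² = -17.3185. At P = 1000, D = 33597.9.
Ed = (dD/dP)·(P/D) = (-17.3185) × (1000/33597.9) = -0.5154…

-0.52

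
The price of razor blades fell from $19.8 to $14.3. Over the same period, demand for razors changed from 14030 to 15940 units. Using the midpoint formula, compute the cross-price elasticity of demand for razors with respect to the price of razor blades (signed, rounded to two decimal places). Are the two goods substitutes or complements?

%ΔQ_{razors} = (15940 − 14030)/avg = 1910/14985 = 0.127460…
%ΔP_{razor blades} = (14.3 − 19.8)/avg = -5.5/17.05 = -0.322580…
E_cross = (1910/14985) / (-5.5/17.05) = -0.3951…
E_cross < 0 ⇒ the goods are complements.

-0.40; complements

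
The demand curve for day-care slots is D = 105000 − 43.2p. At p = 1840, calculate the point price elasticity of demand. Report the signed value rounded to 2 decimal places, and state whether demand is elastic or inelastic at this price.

-3.12; elastic

dD/dp = −43.2. At p = 1840, D = 105000 − 43.2(1840) = 25512.
Ed = (dD/dp)·(p/D) = −43.2 × (1840/25512) = -3.1157…
|Ed| = 3.12 > 1, so demand is elastic.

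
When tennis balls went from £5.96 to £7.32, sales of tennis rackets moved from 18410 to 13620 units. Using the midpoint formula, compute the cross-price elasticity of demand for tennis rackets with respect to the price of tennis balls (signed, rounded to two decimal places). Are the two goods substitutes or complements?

-1.46; complements

%ΔQ_{tennis rackets} = (13620 − 18410)/avg = -4790/16015 = -0.299094…
%ΔP_{tennis balls} = (7.32 − 5.96)/avg = 1.36/6.64 = 0.204819…
E_cross = (-4790/16015) / (1.36/6.64) = -1.4602…
E_cross < 0 ⇒ the goods are complements.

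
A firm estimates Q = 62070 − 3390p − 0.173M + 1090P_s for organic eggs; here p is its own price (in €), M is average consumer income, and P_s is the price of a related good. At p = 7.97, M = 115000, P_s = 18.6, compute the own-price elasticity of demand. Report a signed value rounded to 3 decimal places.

At the given values, Q = 62070 − 3390(7.97) − 0.173(115000) + 1090(18.6) = 35430.7.
∂Q/∂p = −3390.
E = (-3390) × (7.97/35430.7) = -0.76256…

-0.763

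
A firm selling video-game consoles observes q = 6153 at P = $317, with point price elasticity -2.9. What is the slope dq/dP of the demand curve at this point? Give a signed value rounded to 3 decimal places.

Ed = (dq/dP)·(P/q) ⇒ dq/dP = Ed·q/P = (-2.9)·6153/317 = -56.28927…

-56.289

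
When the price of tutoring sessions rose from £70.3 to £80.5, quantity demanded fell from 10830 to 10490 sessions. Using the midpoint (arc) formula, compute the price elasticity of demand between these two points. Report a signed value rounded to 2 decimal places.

%ΔQ = (10490 − 10830) / [(10830 + 10490)/2] = -340/10660 = -0.031894…
%ΔP = (80.5 − 70.3) / [(70.3 + 80.5)/2] = 10.2/75.4 = 0.135278…
Arc Ed = %ΔQ / %ΔP = (-340/10660) / (10.2/75.4) = -0.2357…

-0.24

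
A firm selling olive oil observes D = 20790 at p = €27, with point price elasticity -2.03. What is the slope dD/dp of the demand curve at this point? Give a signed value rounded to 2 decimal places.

Ed = (dD/dp)·(p/D) ⇒ dD/dp = Ed·D/p = (-2.03)·20790/27 = -1563.1

-1563.10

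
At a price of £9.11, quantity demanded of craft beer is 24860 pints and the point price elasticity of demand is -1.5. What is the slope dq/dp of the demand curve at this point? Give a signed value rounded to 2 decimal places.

-4093.30

Ed = (dq/dp)·(p/q) ⇒ dq/dp = Ed·q/p = (-1.5)·24860/9.11 = -4093.3040…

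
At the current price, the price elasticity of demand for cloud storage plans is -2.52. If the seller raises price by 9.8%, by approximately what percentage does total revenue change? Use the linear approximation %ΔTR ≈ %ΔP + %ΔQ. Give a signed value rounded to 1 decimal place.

%ΔQ ≈ Ed × %ΔP = (-2.52) × (+9.8%) = -24.6960%
%ΔTR ≈ %ΔP + %ΔQ = (+9.8%) + (-24.6960%) = -14.8960%

-14.9%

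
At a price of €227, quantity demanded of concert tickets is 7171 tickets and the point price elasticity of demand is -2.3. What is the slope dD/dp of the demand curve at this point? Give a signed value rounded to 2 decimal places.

-72.66

Ed = (dD/dp)·(p/D) ⇒ dD/dp = Ed·D/p = (-2.3)·7171/227 = -72.6577…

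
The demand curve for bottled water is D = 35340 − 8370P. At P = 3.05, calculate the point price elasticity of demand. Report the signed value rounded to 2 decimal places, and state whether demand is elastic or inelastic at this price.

-2.60; elastic

dD/dP = −8370. At P = 3.05, D = 35340 − 8370(3.05) = 9811.5.
Ed = (dD/dP)·(P/D) = −8370 × (3.05/9811.5) = -2.6018…
|Ed| = 2.60 > 1, so demand is elastic.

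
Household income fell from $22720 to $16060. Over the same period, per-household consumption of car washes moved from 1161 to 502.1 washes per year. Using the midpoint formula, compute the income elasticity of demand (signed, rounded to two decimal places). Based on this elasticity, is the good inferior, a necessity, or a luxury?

%ΔQ = (502.1 − 1161)/[( 1161 + 502.1)/2] = -658.9/831.55 = -0.792375…
%ΔIncome = (16060 − 22720)/[( 22720 + 16060)/2] = -6660/19390 = -0.343476…
E_income = (-658.9/831.55) / (-6660/19390) = 2.3069…
E_income > 1 ⇒ normal good, luxury.

2.31; luxury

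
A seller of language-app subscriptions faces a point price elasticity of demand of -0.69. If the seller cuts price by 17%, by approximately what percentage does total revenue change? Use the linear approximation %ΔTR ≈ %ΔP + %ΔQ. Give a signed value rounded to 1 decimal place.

%ΔQ ≈ Ed × %ΔP = (-0.69) × (-17%) = +11.7300%
%ΔTR ≈ %ΔP + %ΔQ = (-17%) + (+11.7300%) = -5.2700%

-5.3%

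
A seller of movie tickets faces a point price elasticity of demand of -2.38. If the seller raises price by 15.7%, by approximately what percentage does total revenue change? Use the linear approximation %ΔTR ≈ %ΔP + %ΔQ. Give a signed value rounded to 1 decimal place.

-21.7%

%ΔQ ≈ Ed × %ΔP = (-2.38) × (+15.7%) = -37.3660%
%ΔTR ≈ %ΔP + %ΔQ = (+15.7%) + (-37.3660%) = -21.6660%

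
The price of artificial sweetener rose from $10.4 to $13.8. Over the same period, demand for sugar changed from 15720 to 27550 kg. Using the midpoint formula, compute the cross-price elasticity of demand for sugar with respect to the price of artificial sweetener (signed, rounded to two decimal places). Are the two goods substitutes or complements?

%ΔQ_{sugar} = (27550 − 15720)/avg = 11830/21635 = 0.546799…
%ΔP_{artificial sweetener} = (13.8 − 10.4)/avg = 3.4/12.1 = 0.280991…
E_cross = (11830/21635) / (3.4/12.1) = 1.9459…
E_cross > 0 ⇒ the goods are substitutes.

1.95; substitutes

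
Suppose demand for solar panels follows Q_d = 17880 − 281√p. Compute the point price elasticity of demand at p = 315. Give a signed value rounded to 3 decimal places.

-0.193

dQ_d/dp = −281/(2√p) = -7.91628. At p = 315, Q_d = 12892.7.
Ed = (dQ_d/dp)·(p/Q_d) = (-7.91628) × (315/12892.7) = -0.19341…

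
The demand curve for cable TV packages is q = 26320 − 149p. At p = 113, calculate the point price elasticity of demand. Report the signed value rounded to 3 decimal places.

dq/dp = −149. At p = 113, q = 26320 − 149(113) = 9483.
Ed = (dq/dp)·(p/q) = −149 × (113/9483) = -1.77549…

-1.775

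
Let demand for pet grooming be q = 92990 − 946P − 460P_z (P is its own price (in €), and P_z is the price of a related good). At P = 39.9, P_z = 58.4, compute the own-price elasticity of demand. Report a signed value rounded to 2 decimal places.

-1.33

At the given values, q = 92990 − 946(39.9) − 460(58.4) = 28380.6.
∂q/∂P = −946.
E = (-946) × (39.9/28380.6) = -1.3299…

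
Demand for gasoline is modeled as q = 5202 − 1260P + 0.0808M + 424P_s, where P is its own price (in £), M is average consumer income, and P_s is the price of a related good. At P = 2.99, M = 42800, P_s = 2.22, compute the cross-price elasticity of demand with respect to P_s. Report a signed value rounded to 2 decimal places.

0.16

At the given values, q = 5202 − 1260(2.99) + 0.0808(42800) + 424(2.22) = 5834.12.
∂q/∂P_s = 424.
E = (424) × (2.22/5834.12) = 0.1613…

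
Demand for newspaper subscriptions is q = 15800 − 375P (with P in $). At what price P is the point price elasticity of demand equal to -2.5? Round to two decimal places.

30.10

Ed = −375P/(15800 − 375P). Set this equal to -2.5:
375P = 2.5·(15800 − 375P) ⇒ 375P(1 + 2.5) = 2.5·15800
P = 2.5·15800 / (375·3.5) = 30.0952…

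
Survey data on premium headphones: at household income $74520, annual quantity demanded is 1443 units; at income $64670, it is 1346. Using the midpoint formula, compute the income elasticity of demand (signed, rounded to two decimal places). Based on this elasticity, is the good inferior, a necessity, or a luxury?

%ΔQ = (1346 − 1443)/[( 1443 + 1346)/2] = -97/1394.5 = -0.069558…
%ΔIncome = (64670 − 74520)/[( 74520 + 64670)/2] = -9850/69595 = -0.141533…
E_income = (-97/1394.5) / (-9850/69595) = 0.4914…
0 < E_income < 1 ⇒ normal good, necessity.

0.49; necessity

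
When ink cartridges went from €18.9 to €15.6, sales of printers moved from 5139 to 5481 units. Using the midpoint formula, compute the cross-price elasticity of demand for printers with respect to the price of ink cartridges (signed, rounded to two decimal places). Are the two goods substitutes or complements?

%ΔQ_{printers} = (5481 − 5139)/avg = 342/5310 = 0.064406…
%ΔP_{ink cartridges} = (15.6 − 18.9)/avg = -3.3/17.25 = -0.191304…
E_cross = (342/5310) / (-3.3/17.25) = -0.3366…
E_cross < 0 ⇒ the goods are complements.

-0.34; complements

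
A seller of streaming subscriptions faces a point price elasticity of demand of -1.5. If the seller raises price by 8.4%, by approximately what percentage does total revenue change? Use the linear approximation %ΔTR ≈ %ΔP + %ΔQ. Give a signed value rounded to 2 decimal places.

%ΔQ ≈ Ed × %ΔP = (-1.5) × (+8.4%) = -12.6000%
%ΔTR ≈ %ΔP + %ΔQ = (+8.4%) + (-12.6000%) = -4.2000%

-4.20%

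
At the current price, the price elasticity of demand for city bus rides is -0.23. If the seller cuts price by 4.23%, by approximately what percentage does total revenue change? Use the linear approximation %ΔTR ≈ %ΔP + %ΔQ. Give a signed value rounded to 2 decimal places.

%ΔQ ≈ Ed × %ΔP = (-0.23) × (-4.23%) = +0.9729%
%ΔTR ≈ %ΔP + %ΔQ = (-4.23%) + (+0.9729%) = -3.2571%

-3.26%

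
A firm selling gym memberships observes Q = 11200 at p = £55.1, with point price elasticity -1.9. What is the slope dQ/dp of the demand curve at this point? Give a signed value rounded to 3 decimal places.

-386.207

Ed = (dQ/dp)·(p/Q) ⇒ dQ/dp = Ed·Q/p = (-1.9)·11200/55.1 = -386.20689…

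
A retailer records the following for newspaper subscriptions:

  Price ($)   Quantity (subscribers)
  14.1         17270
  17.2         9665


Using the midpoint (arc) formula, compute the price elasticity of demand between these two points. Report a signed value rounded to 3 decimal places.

%ΔQ = (9665 − 17270) / [(17270 + 9665)/2] = -7605/13467.5 = -0.564692…
%ΔP = (17.2 − 14.1) / [(14.1 + 17.2)/2] = 3.1/15.65 = 0.198083…
Arc Ed = %ΔQ / %ΔP = (-7605/13467.5) / (3.1/15.65) = -2.85078…

-2.851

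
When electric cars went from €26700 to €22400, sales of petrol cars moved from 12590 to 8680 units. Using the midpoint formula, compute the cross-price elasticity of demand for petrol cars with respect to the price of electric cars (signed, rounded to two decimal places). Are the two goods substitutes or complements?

%ΔQ_{petrol cars} = (8680 − 12590)/avg = -3910/10635 = -0.367653…
%ΔP_{electric cars} = (22400 − 26700)/avg = -4300/24550 = -0.175152…
E_cross = (-3910/10635) / (-4300/24550) = 2.0990…
E_cross > 0 ⇒ the goods are substitutes.

2.10; substitutes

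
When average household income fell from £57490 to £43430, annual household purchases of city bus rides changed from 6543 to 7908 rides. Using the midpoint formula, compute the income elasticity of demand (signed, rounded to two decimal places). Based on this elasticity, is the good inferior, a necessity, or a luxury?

-0.68; inferior

%ΔQ = (7908 − 6543)/[( 6543 + 7908)/2] = 1365/7225.5 = 0.188914…
%ΔIncome = (43430 − 57490)/[( 57490 + 43430)/2] = -14060/50460 = -0.278636…
E_income = (1365/7225.5) / (-14060/50460) = -0.6779…
E_income < 0 ⇒ inferior good.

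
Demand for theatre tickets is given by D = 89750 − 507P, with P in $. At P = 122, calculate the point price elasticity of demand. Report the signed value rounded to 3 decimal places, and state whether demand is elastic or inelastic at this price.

-2.217; elastic

dD/dP = −507. At P = 122, D = 89750 − 507(122) = 27896.
Ed = (dD/dP)·(P/D) = −507 × (122/27896) = -2.21730…
|Ed| = 2.217 > 1, so demand is elastic.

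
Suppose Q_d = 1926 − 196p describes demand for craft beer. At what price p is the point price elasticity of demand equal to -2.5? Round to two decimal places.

Ed = −196p/(1926 − 196p). Set this equal to -2.5:
196p = 2.5·(1926 − 196p) ⇒ 196p(1 + 2.5) = 2.5·1926
p = 2.5·1926 / (196·3.5) = 7.0189…

7.02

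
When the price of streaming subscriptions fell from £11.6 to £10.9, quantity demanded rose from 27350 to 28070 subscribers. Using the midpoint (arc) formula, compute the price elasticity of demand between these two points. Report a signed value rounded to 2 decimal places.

-0.42

%ΔQ = (28070 − 27350) / [(27350 + 28070)/2] = 720/27710 = 0.025983…
%ΔP = (10.9 − 11.6) / [(11.6 + 10.9)/2] = -0.7/11.25 = -0.062222…
Arc Ed = %ΔQ / %ΔP = (720/27710) / (-0.7/11.25) = -0.4175…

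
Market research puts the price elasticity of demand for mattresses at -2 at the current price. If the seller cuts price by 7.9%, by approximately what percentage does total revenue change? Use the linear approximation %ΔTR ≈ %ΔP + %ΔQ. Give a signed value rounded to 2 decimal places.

+7.90%

%ΔQ ≈ Ed × %ΔP = (-2) × (-7.9%) = +15.8000%
%ΔTR ≈ %ΔP + %ΔQ = (-7.9%) + (+15.8000%) = +7.9000%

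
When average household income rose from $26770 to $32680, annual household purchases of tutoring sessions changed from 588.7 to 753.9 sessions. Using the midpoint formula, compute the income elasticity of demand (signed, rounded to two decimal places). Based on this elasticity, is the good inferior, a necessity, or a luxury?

1.24; luxury

%ΔQ = (753.9 − 588.7)/[( 588.7 + 753.9)/2] = 165.2/671.3 = 0.246089…
%ΔIncome = (32680 − 26770)/[( 26770 + 32680)/2] = 5910/29725 = 0.198822…
E_income = (165.2/671.3) / (5910/29725) = 1.2377…
E_income > 1 ⇒ normal good, luxury.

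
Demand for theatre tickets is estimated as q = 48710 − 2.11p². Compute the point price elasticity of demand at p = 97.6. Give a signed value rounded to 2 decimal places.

-1.41

dq/dp = −2·2.11·p = -411.872. At p = 97.6, q = 28610.6464.
Ed = (dq/dp)·(p/q) = (-411.872) × (97.6/28610.6464) = -1.4050…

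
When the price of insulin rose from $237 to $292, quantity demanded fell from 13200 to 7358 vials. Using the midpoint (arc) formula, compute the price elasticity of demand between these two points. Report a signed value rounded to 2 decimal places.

-2.73

%ΔQ = (7358 − 13200) / [(13200 + 7358)/2] = -5842/10279 = -0.568343…
%ΔP = (292 − 237) / [(237 + 292)/2] = 55/264.5 = 0.207939…
Arc Ed = %ΔQ / %ΔP = (-5842/10279) / (55/264.5) = -2.7332…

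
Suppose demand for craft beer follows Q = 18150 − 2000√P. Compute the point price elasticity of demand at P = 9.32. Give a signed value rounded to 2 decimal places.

dQ/dP = −2000/(2√P) = -327.561. At P = 9.32, Q = 12044.3.
Ed = (dQ/dP)·(P/Q) = (-327.561) × (9.32/12044.3) = -0.2534…

-0.25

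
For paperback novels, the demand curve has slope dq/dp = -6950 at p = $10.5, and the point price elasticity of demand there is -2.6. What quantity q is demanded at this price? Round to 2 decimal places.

28067.31

Ed = (dq/dp)·(p/q) ⇒ q = (dq/dp)·p/Ed = (-6950)·10.5/(-2.6) = 28067.3076…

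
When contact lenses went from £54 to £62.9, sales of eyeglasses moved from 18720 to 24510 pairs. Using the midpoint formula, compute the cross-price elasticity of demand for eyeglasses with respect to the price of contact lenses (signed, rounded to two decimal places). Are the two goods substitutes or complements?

%ΔQ_{eyeglasses} = (24510 − 18720)/avg = 5790/21615 = 0.267869…
%ΔP_{contact lenses} = (62.9 − 54)/avg = 8.9/58.45 = 0.152266…
E_cross = (5790/21615) / (8.9/58.45) = 1.7592…
E_cross > 0 ⇒ the goods are substitutes.

1.76; substitutes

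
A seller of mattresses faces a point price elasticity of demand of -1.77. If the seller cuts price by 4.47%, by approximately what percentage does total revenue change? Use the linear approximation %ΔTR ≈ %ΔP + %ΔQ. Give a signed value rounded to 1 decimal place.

+3.4%

%ΔQ ≈ Ed × %ΔP = (-1.77) × (-4.47%) = +7.9119%
%ΔTR ≈ %ΔP + %ΔQ = (-4.47%) + (+7.9119%) = +3.4419%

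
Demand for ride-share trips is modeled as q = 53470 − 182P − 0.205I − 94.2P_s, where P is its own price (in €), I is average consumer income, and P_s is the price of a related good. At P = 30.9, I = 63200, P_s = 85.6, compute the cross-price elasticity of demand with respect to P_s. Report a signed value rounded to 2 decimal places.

-0.30

At the given values, q = 53470 − 182(30.9) − 0.205(63200) − 94.2(85.6) = 26826.68.
∂q/∂P_s = -94.2.
E = (-94.2) × (85.6/26826.68) = -0.3005…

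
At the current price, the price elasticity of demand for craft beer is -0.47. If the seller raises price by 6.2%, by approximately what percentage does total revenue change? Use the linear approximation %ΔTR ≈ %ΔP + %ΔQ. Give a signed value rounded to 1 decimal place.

+3.3%

%ΔQ ≈ Ed × %ΔP = (-0.47) × (+6.2%) = -2.9140%
%ΔTR ≈ %ΔP + %ΔQ = (+6.2%) + (-2.9140%) = +3.2860%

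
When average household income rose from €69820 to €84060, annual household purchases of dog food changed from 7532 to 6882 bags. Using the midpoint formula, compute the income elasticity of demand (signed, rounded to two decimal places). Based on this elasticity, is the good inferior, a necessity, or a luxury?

%ΔQ = (6882 − 7532)/[( 7532 + 6882)/2] = -650/7207 = -0.090190…
%ΔIncome = (84060 − 69820)/[( 69820 + 84060)/2] = 14240/76940 = 0.185079…
E_income = (-650/7207) / (14240/76940) = -0.4873…
E_income < 0 ⇒ inferior good.

-0.49; inferior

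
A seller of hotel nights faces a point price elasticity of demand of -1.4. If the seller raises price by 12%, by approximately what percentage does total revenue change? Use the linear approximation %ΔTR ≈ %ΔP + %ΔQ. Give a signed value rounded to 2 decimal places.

%ΔQ ≈ Ed × %ΔP = (-1.4) × (+12%) = -16.8000%
%ΔTR ≈ %ΔP + %ΔQ = (+12%) + (-16.8000%) = -4.8000%

-4.80%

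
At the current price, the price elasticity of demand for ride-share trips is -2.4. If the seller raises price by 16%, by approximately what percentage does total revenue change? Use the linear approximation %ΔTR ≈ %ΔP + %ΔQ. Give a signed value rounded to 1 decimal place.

%ΔQ ≈ Ed × %ΔP = (-2.4) × (+16%) = -38.4000%
%ΔTR ≈ %ΔP + %ΔQ = (+16%) + (-38.4000%) = -22.4000%

-22.4%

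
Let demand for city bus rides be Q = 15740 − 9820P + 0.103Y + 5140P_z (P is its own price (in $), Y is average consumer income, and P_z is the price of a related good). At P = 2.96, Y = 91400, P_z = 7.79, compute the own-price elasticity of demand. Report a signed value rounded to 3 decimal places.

-0.805

At the given values, Q = 15740 − 9820(2.96) + 0.103(91400) + 5140(7.79) = 36127.6.
∂Q/∂P = −9820.
E = (-9820) × (2.96/36127.6) = -0.80457…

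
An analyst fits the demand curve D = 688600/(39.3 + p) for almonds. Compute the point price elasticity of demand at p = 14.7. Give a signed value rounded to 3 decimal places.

dD/dp = −688600/(39.3 + p)² = -236.145. At p = 14.7, D = 12751.9.
Ed = (dD/dp)·(p/D) = (-236.145) × (14.7/12751.9) = -0.27222…

-0.272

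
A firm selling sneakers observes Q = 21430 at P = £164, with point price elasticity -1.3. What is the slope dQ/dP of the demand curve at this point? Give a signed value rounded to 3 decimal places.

-169.872

Ed = (dQ/dP)·(P/Q) ⇒ dQ/dP = Ed·Q/P = (-1.3)·21430/164 = -169.87195…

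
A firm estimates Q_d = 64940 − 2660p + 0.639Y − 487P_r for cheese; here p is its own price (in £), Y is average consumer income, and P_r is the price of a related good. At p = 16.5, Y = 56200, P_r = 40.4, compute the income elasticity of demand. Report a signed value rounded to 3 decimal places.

At the given values, Q_d = 64940 − 2660(16.5) + 0.639(56200) − 487(40.4) = 37287.
∂Q_d/∂Y = 0.639.
E = (0.639) × (56200/37287) = 0.96311…

0.963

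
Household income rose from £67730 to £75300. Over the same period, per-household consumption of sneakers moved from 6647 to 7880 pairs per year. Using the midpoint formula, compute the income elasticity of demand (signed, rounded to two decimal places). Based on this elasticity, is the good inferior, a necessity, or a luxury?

1.60; luxury

%ΔQ = (7880 − 6647)/[( 6647 + 7880)/2] = 1233/7263.5 = 0.169752…
%ΔIncome = (75300 − 67730)/[( 67730 + 75300)/2] = 7570/71515 = 0.105851…
E_income = (1233/7263.5) / (7570/71515) = 1.6036…
E_income > 1 ⇒ normal good, luxury.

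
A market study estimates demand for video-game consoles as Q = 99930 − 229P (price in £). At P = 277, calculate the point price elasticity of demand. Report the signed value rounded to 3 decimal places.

-1.738

dQ/dP = −229. At P = 277, Q = 99930 − 229(277) = 36497.
Ed = (dQ/dP)·(P/Q) = −229 × (277/36497) = -1.73803…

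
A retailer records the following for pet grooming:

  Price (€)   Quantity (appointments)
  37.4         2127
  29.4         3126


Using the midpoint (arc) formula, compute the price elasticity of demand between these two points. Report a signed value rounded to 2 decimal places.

%ΔQ = (3126 − 2127) / [(2127 + 3126)/2] = 999/2626.5 = 0.380354…
%ΔP = (29.4 − 37.4) / [(37.4 + 29.4)/2] = -8/33.4 = -0.239520…
Arc Ed = %ΔQ / %ΔP = (999/2626.5) / (-8/33.4) = -1.5879…

-1.59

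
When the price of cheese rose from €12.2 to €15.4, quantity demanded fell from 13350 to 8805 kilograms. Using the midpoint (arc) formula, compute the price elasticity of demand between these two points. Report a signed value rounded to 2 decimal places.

%ΔQ = (8805 − 13350) / [(13350 + 8805)/2] = -4545/11077.5 = -0.410291…
%ΔP = (15.4 − 12.2) / [(12.2 + 15.4)/2] = 3.2/13.8 = 0.231884…
Arc Ed = %ΔQ / %ΔP = (-4545/11077.5) / (3.2/13.8) = -1.7693…

-1.77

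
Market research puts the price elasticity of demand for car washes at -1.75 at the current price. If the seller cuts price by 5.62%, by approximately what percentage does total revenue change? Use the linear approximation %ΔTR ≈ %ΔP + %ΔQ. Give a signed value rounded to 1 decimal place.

+4.2%

%ΔQ ≈ Ed × %ΔP = (-1.75) × (-5.62%) = +9.8350%
%ΔTR ≈ %ΔP + %ΔQ = (-5.62%) + (+9.8350%) = +4.2150%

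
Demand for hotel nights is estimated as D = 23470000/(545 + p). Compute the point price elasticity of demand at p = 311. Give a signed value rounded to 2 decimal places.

-0.36

dD/dp = −23470000/(545 + p)² = -32.0306. At p = 311, D = 27418.2.
Ed = (dD/dp)·(p/D) = (-32.0306) × (311/27418.2) = -0.3633…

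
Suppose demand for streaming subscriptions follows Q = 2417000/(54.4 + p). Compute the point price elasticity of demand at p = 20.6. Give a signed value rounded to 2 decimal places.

-0.27

dQ/dp = −2417000/(54.4 + p)² = -429.689. At p = 20.6, Q = 32226.7.
Ed = (dQ/dp)·(p/Q) = (-429.689) × (20.6/32226.7) = -0.2746…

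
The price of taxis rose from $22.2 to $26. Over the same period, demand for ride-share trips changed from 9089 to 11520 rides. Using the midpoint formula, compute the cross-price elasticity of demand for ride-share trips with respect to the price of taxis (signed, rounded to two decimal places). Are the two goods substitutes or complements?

%ΔQ_{ride-share trips} = (11520 − 9089)/avg = 2431/10304.5 = 0.235916…
%ΔP_{taxis} = (26 − 22.2)/avg = 3.8/24.1 = 0.157676…
E_cross = (2431/10304.5) / (3.8/24.1) = 1.4962…
E_cross > 0 ⇒ the goods are substitutes.

1.50; substitutes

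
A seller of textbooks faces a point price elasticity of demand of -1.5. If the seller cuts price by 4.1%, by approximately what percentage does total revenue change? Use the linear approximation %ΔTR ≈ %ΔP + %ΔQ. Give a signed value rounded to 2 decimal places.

%ΔQ ≈ Ed × %ΔP = (-1.5) × (-4.1%) = +6.1500%
%ΔTR ≈ %ΔP + %ΔQ = (-4.1%) + (+6.1500%) = +2.0500%

+2.05%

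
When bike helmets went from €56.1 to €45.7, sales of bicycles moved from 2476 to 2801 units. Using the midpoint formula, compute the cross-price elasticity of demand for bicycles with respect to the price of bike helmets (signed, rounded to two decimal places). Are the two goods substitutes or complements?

-0.60; complements

%ΔQ_{bicycles} = (2801 − 2476)/avg = 325/2638.5 = 0.123176…
%ΔP_{bike helmets} = (45.7 − 56.1)/avg = -10.4/50.9 = -0.204322…
E_cross = (325/2638.5) / (-10.4/50.9) = -0.6028…
E_cross < 0 ⇒ the goods are complements.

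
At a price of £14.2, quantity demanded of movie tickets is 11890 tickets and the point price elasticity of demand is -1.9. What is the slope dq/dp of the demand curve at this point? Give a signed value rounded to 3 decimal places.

-1590.915

Ed = (dq/dp)·(p/q) ⇒ dq/dp = Ed·q/p = (-1.9)·11890/14.2 = -1590.91549…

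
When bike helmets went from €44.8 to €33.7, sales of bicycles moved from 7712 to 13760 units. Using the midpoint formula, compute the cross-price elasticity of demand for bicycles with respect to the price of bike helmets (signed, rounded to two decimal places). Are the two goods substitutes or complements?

-1.99; complements

%ΔQ_{bicycles} = (13760 − 7712)/avg = 6048/10736 = 0.563338…
%ΔP_{bike helmets} = (33.7 − 44.8)/avg = -11.1/39.25 = -0.282802…
E_cross = (6048/10736) / (-11.1/39.25) = -1.9919…
E_cross < 0 ⇒ the goods are complements.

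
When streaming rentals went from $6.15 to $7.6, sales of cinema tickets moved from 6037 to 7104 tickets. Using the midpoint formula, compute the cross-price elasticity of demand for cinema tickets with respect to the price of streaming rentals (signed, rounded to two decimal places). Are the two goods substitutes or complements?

%ΔQ_{cinema tickets} = (7104 − 6037)/avg = 1067/6570.5 = 0.162392…
%ΔP_{streaming rentals} = (7.6 − 6.15)/avg = 1.45/6.875 = 0.210909…
E_cross = (1067/6570.5) / (1.45/6.875) = 0.7699…
E_cross > 0 ⇒ the goods are substitutes.

0.77; substitutes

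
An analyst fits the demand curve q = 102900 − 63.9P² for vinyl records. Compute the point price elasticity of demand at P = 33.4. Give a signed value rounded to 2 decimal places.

-4.51

dq/dP = −2·63.9·P = -4268.52. At P = 33.4, q = 31615.716.
Ed = (dq/dP)·(P/q) = (-4268.52) × (33.4/31615.716) = -4.5094…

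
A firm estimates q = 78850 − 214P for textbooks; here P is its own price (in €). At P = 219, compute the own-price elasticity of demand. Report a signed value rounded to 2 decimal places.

At the given values, q = 78850 − 214(219) = 31984.
∂q/∂P = −214.
E = (-214) × (219/31984) = -1.4652…

-1.47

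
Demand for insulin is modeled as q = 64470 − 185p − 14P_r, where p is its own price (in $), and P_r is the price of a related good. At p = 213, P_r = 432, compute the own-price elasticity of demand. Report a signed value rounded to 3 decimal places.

-2.072

At the given values, q = 64470 − 185(213) − 14(432) = 19017.
∂q/∂p = −185.
E = (-185) × (213/19017) = -2.07209…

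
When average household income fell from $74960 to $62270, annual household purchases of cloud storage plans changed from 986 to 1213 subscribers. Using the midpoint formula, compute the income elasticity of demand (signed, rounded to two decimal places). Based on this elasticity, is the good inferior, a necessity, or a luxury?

-1.12; inferior

%ΔQ = (1213 − 986)/[( 986 + 1213)/2] = 227/1099.5 = 0.206457…
%ΔIncome = (62270 − 74960)/[( 74960 + 62270)/2] = -12690/68615 = -0.184944…
E_income = (227/1099.5) / (-12690/68615) = -1.1163…
E_income < 0 ⇒ inferior good.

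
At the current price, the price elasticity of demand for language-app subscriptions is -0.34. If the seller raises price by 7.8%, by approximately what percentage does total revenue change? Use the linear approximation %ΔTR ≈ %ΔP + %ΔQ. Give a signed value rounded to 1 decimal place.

+5.1%

%ΔQ ≈ Ed × %ΔP = (-0.34) × (+7.8%) = -2.6520%
%ΔTR ≈ %ΔP + %ΔQ = (+7.8%) + (-2.6520%) = +5.1480%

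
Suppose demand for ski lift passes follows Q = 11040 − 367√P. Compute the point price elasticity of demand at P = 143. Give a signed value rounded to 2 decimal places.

dQ/dP = −367/(2√P) = -15.345. At P = 143, Q = 6651.32.
Ed = (dQ/dP)·(P/Q) = (-15.345) × (143/6651.32) = -0.3299…

-0.33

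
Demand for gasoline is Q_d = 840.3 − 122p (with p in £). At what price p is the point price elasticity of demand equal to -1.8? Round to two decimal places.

Ed = −122p/(840.3 − 122p). Set this equal to -1.8:
122p = 1.8·(840.3 − 122p) ⇒ 122p(1 + 1.8) = 1.8·840.3
p = 1.8·840.3 / (122·2.8) = 4.4278…

4.43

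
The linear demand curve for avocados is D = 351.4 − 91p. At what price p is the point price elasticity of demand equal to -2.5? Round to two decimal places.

2.76

Ed = −91p/(351.4 − 91p). Set this equal to -2.5:
91p = 2.5·(351.4 − 91p) ⇒ 91p(1 + 2.5) = 2.5·351.4
p = 2.5·351.4 / (91·3.5) = 2.7582…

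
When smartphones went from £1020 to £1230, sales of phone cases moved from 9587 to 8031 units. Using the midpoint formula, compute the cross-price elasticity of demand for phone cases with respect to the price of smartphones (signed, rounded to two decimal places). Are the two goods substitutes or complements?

%ΔQ_{phone cases} = (8031 − 9587)/avg = -1556/8809 = -0.176637…
%ΔP_{smartphones} = (1230 − 1020)/avg = 210/1125 = 0.186666…
E_cross = (-1556/8809) / (210/1125) = -0.9462…
E_cross < 0 ⇒ the goods are complements.

-0.95; complements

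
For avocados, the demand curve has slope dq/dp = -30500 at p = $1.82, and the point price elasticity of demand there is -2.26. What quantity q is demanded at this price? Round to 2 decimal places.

Ed = (dq/dp)·(p/q) ⇒ q = (dq/dp)·p/Ed = (-30500)·1.82/(-2.26) = 24561.9469…

24561.95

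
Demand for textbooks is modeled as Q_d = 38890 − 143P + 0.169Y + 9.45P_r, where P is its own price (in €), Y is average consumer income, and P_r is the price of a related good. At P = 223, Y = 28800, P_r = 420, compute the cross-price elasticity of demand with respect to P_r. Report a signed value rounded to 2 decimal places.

At the given values, Q_d = 38890 − 143(223) + 0.169(28800) + 9.45(420) = 15837.2.
∂Q_d/∂P_r = 9.45.
E = (9.45) × (420/15837.2) = 0.2506…

0.25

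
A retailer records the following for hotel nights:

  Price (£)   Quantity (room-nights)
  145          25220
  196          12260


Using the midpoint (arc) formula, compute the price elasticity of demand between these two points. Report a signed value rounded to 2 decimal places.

%ΔQ = (12260 − 25220) / [(25220 + 12260)/2] = -12960/18740 = -0.691568…
%ΔP = (196 − 145) / [(145 + 196)/2] = 51/170.5 = 0.299120…
Arc Ed = %ΔQ / %ΔP = (-12960/18740) / (51/170.5) = -2.3120…

-2.31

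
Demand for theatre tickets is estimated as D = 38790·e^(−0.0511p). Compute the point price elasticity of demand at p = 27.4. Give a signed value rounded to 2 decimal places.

dD/dp = −0.0511·D = -488.728. At p = 27.4, D = 9564.16.
Ed = (dD/dp)·(p/D) = (-488.728) × (27.4/9564.16) = -1.4001…

-1.40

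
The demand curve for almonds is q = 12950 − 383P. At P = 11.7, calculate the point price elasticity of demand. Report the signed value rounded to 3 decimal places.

dq/dP = −383. At P = 11.7, q = 12950 − 383(11.7) = 8468.9.
Ed = (dq/dP)·(P/q) = −383 × (11.7/8468.9) = -0.52912…

-0.529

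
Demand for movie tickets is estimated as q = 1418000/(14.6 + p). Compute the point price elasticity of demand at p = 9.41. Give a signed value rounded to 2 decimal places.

dq/dp = −1418000/(14.6 + p)² = -2459.76. At p = 9.41, q = 59058.7.
Ed = (dq/dp)·(p/q) = (-2459.76) × (9.41/59058.7) = -0.3919…

-0.39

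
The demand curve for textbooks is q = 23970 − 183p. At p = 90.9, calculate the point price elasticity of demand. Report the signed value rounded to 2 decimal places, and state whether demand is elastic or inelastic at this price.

dq/dp = −183. At p = 90.9, q = 23970 − 183(90.9) = 7335.3.
Ed = (dq/dp)·(p/q) = −183 × (90.9/7335.3) = -2.2677…
|Ed| = 2.27 > 1, so demand is elastic.

-2.27; elastic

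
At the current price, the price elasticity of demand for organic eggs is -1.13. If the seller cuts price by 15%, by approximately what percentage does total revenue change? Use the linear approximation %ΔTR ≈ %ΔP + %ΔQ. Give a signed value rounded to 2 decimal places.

%ΔQ ≈ Ed × %ΔP = (-1.13) × (-15%) = +16.9500%
%ΔTR ≈ %ΔP + %ΔQ = (-15%) + (+16.9500%) = +1.9500%

+1.95%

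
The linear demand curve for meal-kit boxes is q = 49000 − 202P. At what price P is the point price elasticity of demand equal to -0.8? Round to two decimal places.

Ed = −202P/(49000 − 202P). Set this equal to -0.8:
202P = 0.8·(49000 − 202P) ⇒ 202P(1 + 0.8) = 0.8·49000
P = 0.8·49000 / (202·1.8) = 107.8107…

107.81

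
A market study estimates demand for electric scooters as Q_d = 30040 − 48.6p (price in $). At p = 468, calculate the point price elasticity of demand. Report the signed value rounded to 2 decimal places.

dQ_d/dp = −48.6. At p = 468, Q_d = 30040 − 48.6(468) = 7295.2.
Ed = (dQ_d/dp)·(p/Q_d) = −48.6 × (468/7295.2) = -3.1177…

-3.12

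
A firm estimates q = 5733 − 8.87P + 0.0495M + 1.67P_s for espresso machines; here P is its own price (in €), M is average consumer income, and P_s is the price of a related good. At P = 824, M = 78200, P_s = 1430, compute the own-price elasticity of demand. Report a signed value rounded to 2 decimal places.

-1.56

At the given values, q = 5733 − 8.87(824) + 0.0495(78200) + 1.67(1430) = 4683.12.
∂q/∂P = −8.87.
E = (-8.87) × (824/4683.12) = -1.5606…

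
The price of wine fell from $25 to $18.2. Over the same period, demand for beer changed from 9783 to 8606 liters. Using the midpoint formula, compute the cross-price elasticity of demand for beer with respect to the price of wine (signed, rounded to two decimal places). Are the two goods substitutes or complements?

0.41; substitutes

%ΔQ_{beer} = (8606 − 9783)/avg = -1177/9194.5 = -0.128011…
%ΔP_{wine} = (18.2 − 25)/avg = -6.8/21.6 = -0.314814…
E_cross = (-1177/9194.5) / (-6.8/21.6) = 0.4066…
E_cross > 0 ⇒ the goods are substitutes.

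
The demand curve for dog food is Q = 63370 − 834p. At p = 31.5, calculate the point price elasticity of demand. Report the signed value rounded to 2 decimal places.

-0.71

dQ/dp = −834. At p = 31.5, Q = 63370 − 834(31.5) = 37099.
Ed = (dQ/dp)·(p/Q) = −834 × (31.5/37099) = -0.7081…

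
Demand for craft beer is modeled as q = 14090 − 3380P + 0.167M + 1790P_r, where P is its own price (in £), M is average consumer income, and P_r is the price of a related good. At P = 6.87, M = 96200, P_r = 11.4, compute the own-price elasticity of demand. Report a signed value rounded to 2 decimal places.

-0.85

At the given values, q = 14090 − 3380(6.87) + 0.167(96200) + 1790(11.4) = 27340.8.
∂q/∂P = −3380.
E = (-3380) × (6.87/27340.8) = -0.8493…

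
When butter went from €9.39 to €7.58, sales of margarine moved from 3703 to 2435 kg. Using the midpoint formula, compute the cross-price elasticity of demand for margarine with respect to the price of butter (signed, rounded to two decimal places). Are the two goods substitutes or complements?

%ΔQ_{margarine} = (2435 − 3703)/avg = -1268/3069 = -0.413163…
%ΔP_{butter} = (7.58 − 9.39)/avg = -1.81/8.485 = -0.213317…
E_cross = (-1268/3069) / (-1.81/8.485) = 1.9368…
E_cross > 0 ⇒ the goods are substitutes.

1.94; substitutes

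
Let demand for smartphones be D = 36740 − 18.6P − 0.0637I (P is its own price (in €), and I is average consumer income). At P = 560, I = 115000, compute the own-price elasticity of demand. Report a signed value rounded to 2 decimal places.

-0.55

At the given values, D = 36740 − 18.6(560) − 0.0637(115000) = 18998.5.
∂D/∂P = −18.6.
E = (-18.6) × (560/18998.5) = -0.5482…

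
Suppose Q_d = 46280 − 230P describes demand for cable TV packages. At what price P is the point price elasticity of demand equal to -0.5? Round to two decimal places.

Ed = −230P/(46280 − 230P). Set this equal to -0.5:
230P = 0.5·(46280 − 230P) ⇒ 230P(1 + 0.5) = 0.5·46280
P = 0.5·46280 / (230·1.5) = 67.0724…

67.07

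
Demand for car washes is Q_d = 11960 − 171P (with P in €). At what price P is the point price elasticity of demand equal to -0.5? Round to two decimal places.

23.31

Ed = −171P/(11960 − 171P). Set this equal to -0.5:
171P = 0.5·(11960 − 171P) ⇒ 171P(1 + 0.5) = 0.5·11960
P = 0.5·11960 / (171·1.5) = 23.3138…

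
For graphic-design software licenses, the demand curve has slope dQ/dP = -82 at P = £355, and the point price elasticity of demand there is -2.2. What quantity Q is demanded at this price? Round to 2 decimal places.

Ed = (dQ/dP)·(P/Q) ⇒ Q = (dQ/dP)·P/Ed = (-82)·355/(-2.2) = 13231.8181…

13231.82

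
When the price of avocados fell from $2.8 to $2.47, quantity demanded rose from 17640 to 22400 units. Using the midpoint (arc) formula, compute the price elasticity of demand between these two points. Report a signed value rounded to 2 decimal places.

%ΔQ = (22400 − 17640) / [(17640 + 22400)/2] = 4760/20020 = 0.237762…
%ΔP = (2.47 − 2.8) / [(2.8 + 2.47)/2] = -0.33/2.635 = -0.125237…
Arc Ed = %ΔQ / %ΔP = (4760/20020) / (-0.33/2.635) = -1.8984…

-1.90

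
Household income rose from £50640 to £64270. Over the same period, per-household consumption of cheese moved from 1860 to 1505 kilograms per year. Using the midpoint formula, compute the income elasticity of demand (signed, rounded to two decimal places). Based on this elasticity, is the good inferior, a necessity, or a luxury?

%ΔQ = (1505 − 1860)/[( 1860 + 1505)/2] = -355/1682.5 = -0.210995…
%ΔIncome = (64270 − 50640)/[( 50640 + 64270)/2] = 13630/57455 = 0.237229…
E_income = (-355/1682.5) / (13630/57455) = -0.8894…
E_income < 0 ⇒ inferior good.

-0.89; inferior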